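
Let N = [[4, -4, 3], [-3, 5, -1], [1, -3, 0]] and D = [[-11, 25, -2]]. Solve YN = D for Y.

N is on the right of Y, so right-multiply by N⁻¹: Y = DN⁻¹.
det N = 4, so N⁻¹ = [[-3/4, -9/4, -11/4], [-1/4, -3/4, -5/4], [1, 2, 2]].
Y = DN⁻¹ = [[-11, 25, -2]] · [[-3/4, -9/4, -11/4], [-1/4, -3/4, -5/4], [1, 2, 2]] = [[0, 2, -5]].

Y = [[0, 2, -5]]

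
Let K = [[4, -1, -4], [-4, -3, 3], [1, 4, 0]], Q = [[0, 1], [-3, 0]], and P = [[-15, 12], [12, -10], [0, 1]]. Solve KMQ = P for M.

Left-multiply by K⁻¹ and right-multiply by Q⁻¹: M = K⁻¹PQ⁻¹.
det K = 1, so K⁻¹ = [[-12, -16, -15], [3, 4, 4], [-13, -17, -16]].
det Q = 3; the adjugate gives Q⁻¹ = [[0, -1/3], [1, 0]].
K⁻¹P = [[-12, 1], [3, 0], [-9, -2]].
M = (K⁻¹P)Q⁻¹ = [[1, 4], [0, -1], [-2, 3]].

M = [[1, 4], [0, -1], [-2, 3]]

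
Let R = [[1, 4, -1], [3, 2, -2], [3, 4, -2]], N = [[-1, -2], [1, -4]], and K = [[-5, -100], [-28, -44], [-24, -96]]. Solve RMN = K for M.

Left-multiply by R⁻¹ and right-multiply by N⁻¹: M = R⁻¹KN⁻¹.
R has determinant -2; R⁻¹ = [[-2, -2, 3], [0, -1/2, 1/2], [-3, -4, 5]].
N has determinant 6; N⁻¹ = [[-2/3, 1/3], [-1/6, -1/6]].
R⁻¹K = [[-6, 0], [2, -26], [7, -4]].
M = (R⁻¹K)N⁻¹ = [[4, -2], [3, 5], [-4, 3]].

M = [[4, -2], [3, 5], [-4, 3]]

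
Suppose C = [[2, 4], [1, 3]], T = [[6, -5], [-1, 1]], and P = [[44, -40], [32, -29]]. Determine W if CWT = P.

W = [[0, -2], [1, -4]]

W = C⁻¹PT⁻¹ (apply C⁻¹ on the left and T⁻¹ on the right).
C has determinant 2; C⁻¹ = [[3/2, -2], [-1/2, 1]].
det T = 1; the adjugate gives T⁻¹ = [[1, 5], [1, 6]].
C⁻¹P = [[2, -2], [10, -9]].
W = (C⁻¹P)T⁻¹ = [[0, -2], [1, -4]].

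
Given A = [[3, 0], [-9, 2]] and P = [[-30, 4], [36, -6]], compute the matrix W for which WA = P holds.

W = [[-4, 2], [3, -3]]

A is on the right of W, so right-multiply by A⁻¹: W = PA⁻¹.
det A = 6, so A⁻¹ = [[1/3, 0], [3/2, 1/2]].
W = PA⁻¹ = [[-30, 4], [36, -6]] · [[1/3, 0], [3/2, 1/2]] = [[-4, 2], [3, -3]].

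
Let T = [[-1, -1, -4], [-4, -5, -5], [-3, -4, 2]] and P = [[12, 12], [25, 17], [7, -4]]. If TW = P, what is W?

T is on the left of W, so left-multiply by T⁻¹: W = T⁻¹P.
det T = 3, so T⁻¹ = [[-10, 6, -5], [23/3, -14/3, 11/3], [1/3, -1/3, 1/3]].
W = T⁻¹P = [[-10, 6, -5], [23/3, -14/3, 11/3], [1/3, -1/3, 1/3]] · [[12, 12], [25, 17], [7, -4]] = [[-5, 2], [1, -2], [-2, -3]].

W = [[-5, 2], [1, -2], [-2, -3]]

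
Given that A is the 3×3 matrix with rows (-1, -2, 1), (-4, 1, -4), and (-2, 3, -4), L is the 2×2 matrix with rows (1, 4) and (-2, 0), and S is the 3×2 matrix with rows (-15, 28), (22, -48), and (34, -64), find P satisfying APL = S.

P = A⁻¹SL⁻¹ (apply A⁻¹ on the left and L⁻¹ on the right).
det A = -2, so A⁻¹ = [[-4, 5/2, -7/2], [4, -3, 4], [5, -7/2, 9/2]].
det L = 8; the adjugate gives L⁻¹ = [[0, -1/2], [1/4, 1/8]].
A⁻¹S = [[-4, -8], [10, 0], [1, 20]].
P = (A⁻¹S)L⁻¹ = [[-2, 1], [0, -5], [5, 2]].

P = [[-2, 1], [0, -5], [5, 2]]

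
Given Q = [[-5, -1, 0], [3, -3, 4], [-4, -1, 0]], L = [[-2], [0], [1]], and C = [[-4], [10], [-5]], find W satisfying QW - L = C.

QW = C + L = [[-6], [10], [-4]].
Q is on the left of W, so left-multiply by Q⁻¹: W = Q⁻¹(C + L).
det Q = -4, so Q⁻¹ = [[-1, 0, 1], [4, 0, -5], [15/4, 1/4, -9/2]].
W = Q⁻¹(C + L) = [[2], [-4], [-2]].

W = [[2], [-4], [-2]]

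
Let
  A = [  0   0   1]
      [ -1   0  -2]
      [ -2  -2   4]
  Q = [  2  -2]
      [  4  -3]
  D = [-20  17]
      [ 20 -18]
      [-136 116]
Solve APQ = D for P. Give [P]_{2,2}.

0

Left-multiply by A⁻¹ and right-multiply by Q⁻¹: P = A⁻¹DQ⁻¹.
det A = 2, so A⁻¹ = [[-2, -1, 0], [4, 1, -1/2], [1, 0, 0]].
Q has determinant 2; Q⁻¹ = [[-3/2, 1], [-2, 1]].
A⁻¹D = [[20, -16], [8, -8], [-20, 17]].
P = (A⁻¹D)Q⁻¹ = [[2, 4], [4, 0], [-4, -3]].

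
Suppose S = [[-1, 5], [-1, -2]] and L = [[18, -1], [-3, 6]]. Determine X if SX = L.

X = [[-3, -4], [3, -1]]

S is on the left of X, so left-multiply by S⁻¹: X = S⁻¹L.
det S = 7, so S⁻¹ = [[-2/7, -5/7], [1/7, -1/7]].
X = S⁻¹L = [[-2/7, -5/7], [1/7, -1/7]] · [[18, -1], [-3, 6]] = [[-3, -4], [3, -1]].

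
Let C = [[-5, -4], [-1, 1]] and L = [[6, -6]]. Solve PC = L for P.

C is on the right of P, so right-multiply by C⁻¹: P = LC⁻¹.
C has determinant -9; C⁻¹ = [[-1/9, -4/9], [-1/9, 5/9]].
P = LC⁻¹ = [[6, -6]] · [[-1/9, -4/9], [-1/9, 5/9]] = [[0, -6]].

P = [[0, -6]]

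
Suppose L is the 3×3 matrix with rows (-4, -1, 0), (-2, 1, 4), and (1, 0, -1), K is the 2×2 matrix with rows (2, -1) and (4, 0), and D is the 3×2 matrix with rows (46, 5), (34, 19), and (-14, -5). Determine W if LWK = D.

W = [[2, -4], [-3, 2], [-3, 2]]

W = L⁻¹DK⁻¹ (apply L⁻¹ on the left and K⁻¹ on the right).
L has determinant 2; L⁻¹ = [[-1/2, -1/2, -2], [1, 2, 8], [-1/2, -1/2, -3]].
det K = 4, so K⁻¹ = [[0, 1/4], [-1, 1/2]].
L⁻¹D = [[-12, -2], [2, 3], [2, 3]].
W = (L⁻¹D)K⁻¹ = [[2, -4], [-3, 2], [-3, 2]].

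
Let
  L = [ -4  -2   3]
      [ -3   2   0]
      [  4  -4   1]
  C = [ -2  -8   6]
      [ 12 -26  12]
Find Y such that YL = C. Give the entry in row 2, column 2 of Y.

-4

L is on the right of Y, so right-multiply by L⁻¹: Y = CL⁻¹.
det L = -2, so L⁻¹ = [[-1, 5, 3], [-3/2, 8, 9/2], [-2, 12, 7]].
Y = CL⁻¹ = [[-2, -8, 6], [12, -26, 12]] · [[-1, 5, 3], [-3/2, 8, 9/2], [-2, 12, 7]] = [[2, -2, 0], [3, -4, 3]].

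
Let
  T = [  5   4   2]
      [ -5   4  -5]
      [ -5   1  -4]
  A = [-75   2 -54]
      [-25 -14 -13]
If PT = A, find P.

Since T sits to the right of P, P = AT⁻¹.
T has determinant -5; T⁻¹ = [[11/5, -18/5, 28/5], [-1, 2, -3], [-3, 5, -8]].
P = AT⁻¹ = [[-75, 2, -54], [-25, -14, -13]] · [[11/5, -18/5, 28/5], [-1, 2, -3], [-3, 5, -8]] = [[-5, 4, 6], [-2, -3, 6]].

P = [[-5, 4, 6], [-2, -3, 6]]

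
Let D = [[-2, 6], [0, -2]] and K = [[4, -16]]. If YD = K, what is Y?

Right-multiplying both sides by D⁻¹ gives Y = KD⁻¹.
D has determinant 4; D⁻¹ = [[-1/2, -3/2], [0, -1/2]].
Y = KD⁻¹ = [[4, -16]] · [[-1/2, -3/2], [0, -1/2]] = [[-2, 2]].

Y = [[-2, 2]]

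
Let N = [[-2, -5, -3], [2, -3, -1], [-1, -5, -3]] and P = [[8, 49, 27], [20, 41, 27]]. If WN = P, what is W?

W = [[-6, -3, -2], [-4, 3, -6]]

Right-multiplying both sides by N⁻¹ gives W = PN⁻¹.
N has determinant -4; N⁻¹ = [[-1, 0, 1], [-7/4, -3/4, 2], [13/4, 5/4, -4]].
W = PN⁻¹ = [[8, 49, 27], [20, 41, 27]] · [[-1, 0, 1], [-7/4, -3/4, 2], [13/4, 5/4, -4]] = [[-6, -3, -2], [-4, 3, -6]].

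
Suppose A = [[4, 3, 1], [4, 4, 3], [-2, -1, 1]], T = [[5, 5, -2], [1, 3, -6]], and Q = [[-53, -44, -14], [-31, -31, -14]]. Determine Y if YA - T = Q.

Y = [[-5, -5, 4], [-5, -4, -3]]

YA = Q + T = [[-48, -39, -16], [-30, -28, -20]].
Right-multiplying both sides by A⁻¹ gives Y = (Q + T)A⁻¹.
det A = 2; the adjugate gives A⁻¹ = [[7/2, -2, 5/2], [-5, 3, -4], [2, -1, 2]].
Y = (Q + T)A⁻¹ = [[-5, -5, 4], [-5, -4, -3]].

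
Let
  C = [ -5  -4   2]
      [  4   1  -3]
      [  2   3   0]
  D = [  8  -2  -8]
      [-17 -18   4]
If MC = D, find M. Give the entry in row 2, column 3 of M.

Since C sits to the right of M, M = DC⁻¹.
det C = -1, so C⁻¹ = [[-9, -6, -10], [6, 4, 7], [-10, -7, -11]].
M = DC⁻¹ = [[8, -2, -8], [-17, -18, 4]] · [[-9, -6, -10], [6, 4, 7], [-10, -7, -11]] = [[-4, 0, -6], [5, 2, 0]].

0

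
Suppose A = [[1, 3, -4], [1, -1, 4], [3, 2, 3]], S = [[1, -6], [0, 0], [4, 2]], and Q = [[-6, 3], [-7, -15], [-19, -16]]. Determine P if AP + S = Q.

AP = Q − S = [[-7, 9], [-7, -15], [-23, -18]].
Left-multiplying both sides by A⁻¹ gives P = A⁻¹(Q − S).
det A = -4; the adjugate gives A⁻¹ = [[11/4, 17/4, -2], [-9/4, -15/4, 2], [-5/4, -7/4, 1]].
P = A⁻¹(Q − S) = [[-3, -3], [-4, 0], [-2, -3]].

P = [[-3, -3], [-4, 0], [-2, -3]]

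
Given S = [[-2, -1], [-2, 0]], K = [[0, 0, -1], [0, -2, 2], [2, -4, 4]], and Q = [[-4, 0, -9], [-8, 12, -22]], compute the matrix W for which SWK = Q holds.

W = [[-5, -1, 2], [1, -2, -2]]

Left-multiply by S⁻¹ and right-multiply by K⁻¹: W = S⁻¹QK⁻¹.
det S = -2; the adjugate gives S⁻¹ = [[0, -1/2], [-1, 1]].
det K = -4, so K⁻¹ = [[0, -1, 1/2], [-1, -1/2, 0], [-1, 0, 0]].
S⁻¹Q = [[4, -6, 11], [-4, 12, -13]].
W = (S⁻¹Q)K⁻¹ = [[-5, -1, 2], [1, -2, -2]].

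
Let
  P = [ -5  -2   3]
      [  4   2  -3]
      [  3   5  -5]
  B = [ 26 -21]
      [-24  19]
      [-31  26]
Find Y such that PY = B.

Y = [[-2, 2], [1, 1], [6, -3]]

Since P multiplies Y on the left, Y = P⁻¹B.
det P = -5, so P⁻¹ = [[-1, -1, 0], [-11/5, -16/5, 3/5], [-14/5, -19/5, 2/5]].
Y = P⁻¹B = [[-1, -1, 0], [-11/5, -16/5, 3/5], [-14/5, -19/5, 2/5]] · [[26, -21], [-24, 19], [-31, 26]] = [[-2, 2], [1, 1], [6, -3]].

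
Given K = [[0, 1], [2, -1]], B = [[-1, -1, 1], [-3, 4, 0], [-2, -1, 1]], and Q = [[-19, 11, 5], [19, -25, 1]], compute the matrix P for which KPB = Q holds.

P = [[3, -1, 0], [3, 4, 2]]

Left-multiply by K⁻¹ and right-multiply by B⁻¹: P = K⁻¹QB⁻¹.
K has determinant -2; K⁻¹ = [[1/2, 1/2], [1, 0]].
det B = 4; the adjugate gives B⁻¹ = [[1, 0, -1], [3/4, 1/4, -3/4], [11/4, 1/4, -7/4]].
K⁻¹Q = [[0, -7, 3], [-19, 11, 5]].
P = (K⁻¹Q)B⁻¹ = [[3, -1, 0], [3, 4, 2]].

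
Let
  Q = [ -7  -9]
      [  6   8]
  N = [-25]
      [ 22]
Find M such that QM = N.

M = [[1], [2]]

Since Q multiplies M on the left, M = Q⁻¹N.
Q has determinant -2; Q⁻¹ = [[-4, -9/2], [3, 7/2]].
M = Q⁻¹N = [[-4, -9/2], [3, 7/2]] · [[-25], [22]] = [[1], [2]].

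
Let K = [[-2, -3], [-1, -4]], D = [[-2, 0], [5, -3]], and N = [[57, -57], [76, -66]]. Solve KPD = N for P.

P = [[-5, -2], [-3, -5]]

Left-multiply by K⁻¹ and right-multiply by D⁻¹: P = K⁻¹ND⁻¹.
det K = 5, so K⁻¹ = [[-4/5, 3/5], [1/5, -2/5]].
D has determinant 6; D⁻¹ = [[-1/2, 0], [-5/6, -1/3]].
K⁻¹N = [[0, 6], [-19, 15]].
P = (K⁻¹N)D⁻¹ = [[-5, -2], [-3, -5]].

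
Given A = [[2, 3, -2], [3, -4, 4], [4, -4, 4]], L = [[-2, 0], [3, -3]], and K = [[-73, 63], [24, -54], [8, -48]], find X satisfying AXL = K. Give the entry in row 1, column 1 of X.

Left-multiply by A⁻¹ and right-multiply by L⁻¹: X = A⁻¹KL⁻¹.
A has determinant 4; A⁻¹ = [[0, -1, 1], [1, 4, -7/2], [1, 5, -17/4]].
det L = 6, so L⁻¹ = [[-1/2, 0], [-1/2, -1/3]].
A⁻¹K = [[-16, 6], [-5, 15], [13, -3]].
X = (A⁻¹K)L⁻¹ = [[5, -2], [-5, -5], [-5, 1]].

5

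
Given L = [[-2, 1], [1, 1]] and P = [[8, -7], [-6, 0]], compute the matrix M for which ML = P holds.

L is on the right of M, so right-multiply by L⁻¹: M = PL⁻¹.
det L = -3, so L⁻¹ = [[-1/3, 1/3], [1/3, 2/3]].
M = PL⁻¹ = [[8, -7], [-6, 0]] · [[-1/3, 1/3], [1/3, 2/3]] = [[-5, -2], [2, -2]].

M = [[-5, -2], [2, -2]]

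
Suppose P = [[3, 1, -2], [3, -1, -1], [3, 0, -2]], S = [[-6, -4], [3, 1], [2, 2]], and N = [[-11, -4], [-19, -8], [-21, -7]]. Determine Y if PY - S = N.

Y = [[-3, -5], [2, -3], [5, -5]]

PY = N + S = [[-17, -8], [-16, -7], [-19, -5]].
Since P multiplies Y on the left, Y = P⁻¹(N + S).
det P = 3, so P⁻¹ = [[2/3, 2/3, -1], [1, 0, -1], [1, 1, -2]].
Y = P⁻¹(N + S) = [[-3, -5], [2, -3], [5, -5]].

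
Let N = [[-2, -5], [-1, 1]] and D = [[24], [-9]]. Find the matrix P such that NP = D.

N is on the left of P, so left-multiply by N⁻¹: P = N⁻¹D.
det N = -7, so N⁻¹ = [[-1/7, -5/7], [-1/7, 2/7]].
P = N⁻¹D = [[-1/7, -5/7], [-1/7, 2/7]] · [[24], [-9]] = [[3], [-6]].

P = [[3], [-6]]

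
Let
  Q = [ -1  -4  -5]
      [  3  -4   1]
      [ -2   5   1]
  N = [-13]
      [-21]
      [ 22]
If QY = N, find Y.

Y = [[-5], [2], [2]]

Left-multiplying both sides by Q⁻¹ gives Y = Q⁻¹N.
det Q = -6; the adjugate gives Q⁻¹ = [[3/2, 7/2, 4], [5/6, 11/6, 7/3], [-7/6, -13/6, -8/3]].
Y = Q⁻¹N = [[3/2, 7/2, 4], [5/6, 11/6, 7/3], [-7/6, -13/6, -8/3]] · [[-13], [-21], [22]] = [[-5], [2], [2]].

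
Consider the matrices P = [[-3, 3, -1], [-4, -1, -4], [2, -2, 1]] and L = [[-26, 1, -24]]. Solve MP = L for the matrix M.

M = [[-2, 5, -6]]

Right-multiplying both sides by P⁻¹ gives M = LP⁻¹.
det P = 5; the adjugate gives P⁻¹ = [[-9/5, -1/5, -13/5], [-4/5, -1/5, -8/5], [2, 0, 3]].
M = LP⁻¹ = [[-26, 1, -24]] · [[-9/5, -1/5, -13/5], [-4/5, -1/5, -8/5], [2, 0, 3]] = [[-2, 5, -6]].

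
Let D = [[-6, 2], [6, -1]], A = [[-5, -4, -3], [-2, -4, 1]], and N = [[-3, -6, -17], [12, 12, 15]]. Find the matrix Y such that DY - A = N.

Y = [[2, 1, 2], [2, -2, -4]]

DY = N + A = [[-8, -10, -20], [10, 8, 16]].
Left-multiplying both sides by D⁻¹ gives Y = D⁻¹(N + A).
det D = -6, so D⁻¹ = [[1/6, 1/3], [1, 1]].
Y = D⁻¹(N + A) = [[2, 1, 2], [2, -2, -4]].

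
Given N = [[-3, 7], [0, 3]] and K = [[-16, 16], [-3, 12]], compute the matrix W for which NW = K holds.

W = [[3, 4], [-1, 4]]

N is on the left of W, so left-multiply by N⁻¹: W = N⁻¹K.
det N = -9; the adjugate gives N⁻¹ = [[-1/3, 7/9], [0, 1/3]].
W = N⁻¹K = [[-1/3, 7/9], [0, 1/3]] · [[-16, 16], [-3, 12]] = [[3, 4], [-1, 4]].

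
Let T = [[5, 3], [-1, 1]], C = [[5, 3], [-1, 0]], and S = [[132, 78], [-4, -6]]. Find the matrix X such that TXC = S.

Left-multiply by T⁻¹ and right-multiply by C⁻¹: X = T⁻¹SC⁻¹.
det T = 8; the adjugate gives T⁻¹ = [[1/8, -3/8], [1/8, 5/8]].
C has determinant 3; C⁻¹ = [[0, -1], [1/3, 5/3]].
T⁻¹S = [[18, 12], [14, 6]].
X = (T⁻¹S)C⁻¹ = [[4, 2], [2, -4]].

X = [[4, 2], [2, -4]]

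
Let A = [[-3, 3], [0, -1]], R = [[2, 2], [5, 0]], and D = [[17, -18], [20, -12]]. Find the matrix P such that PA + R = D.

PA = D − R = [[15, -20], [15, -12]].
Since A sits to the right of P, P = (D − R)A⁻¹.
det A = 3, so A⁻¹ = [[-1/3, -1], [0, -1]].
P = (D − R)A⁻¹ = [[-5, 5], [-5, -3]].

P = [[-5, 5], [-5, -3]]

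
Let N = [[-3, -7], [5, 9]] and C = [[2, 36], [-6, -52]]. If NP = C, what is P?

Left-multiplying both sides by N⁻¹ gives P = N⁻¹C.
N has determinant 8; N⁻¹ = [[9/8, 7/8], [-5/8, -3/8]].
P = N⁻¹C = [[9/8, 7/8], [-5/8, -3/8]] · [[2, 36], [-6, -52]] = [[-3, -5], [1, -3]].

P = [[-3, -5], [1, -3]]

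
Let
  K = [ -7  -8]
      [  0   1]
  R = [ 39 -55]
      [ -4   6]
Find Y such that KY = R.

Y = [[-1, 1], [-4, 6]]

K is on the left of Y, so left-multiply by K⁻¹: Y = K⁻¹R.
det K = -7; the adjugate gives K⁻¹ = [[-1/7, -8/7], [0, 1]].
Y = K⁻¹R = [[-1/7, -8/7], [0, 1]] · [[39, -55], [-4, 6]] = [[-1, 1], [-4, 6]].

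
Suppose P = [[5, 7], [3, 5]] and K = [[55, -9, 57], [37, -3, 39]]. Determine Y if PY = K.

Y = [[4, -6, 3], [5, 3, 6]]

P is on the left of Y, so left-multiply by P⁻¹: Y = P⁻¹K.
P has determinant 4; P⁻¹ = [[5/4, -7/4], [-3/4, 5/4]].
Y = P⁻¹K = [[5/4, -7/4], [-3/4, 5/4]] · [[55, -9, 57], [37, -3, 39]] = [[4, -6, 3], [5, 3, 6]].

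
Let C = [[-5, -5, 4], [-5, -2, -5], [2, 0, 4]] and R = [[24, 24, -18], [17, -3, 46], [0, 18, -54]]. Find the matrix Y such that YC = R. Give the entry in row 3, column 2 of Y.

C is on the right of Y, so right-multiply by C⁻¹: Y = RC⁻¹.
det C = 6, so C⁻¹ = [[-4/3, 10/3, 11/2], [5/3, -14/3, -15/2], [2/3, -5/3, -5/2]].
Y = RC⁻¹ = [[24, 24, -18], [17, -3, 46], [0, 18, -54]] · [[-4/3, 10/3, 11/2], [5/3, -14/3, -15/2], [2/3, -5/3, -5/2]] = [[-4, -2, -3], [3, -6, 1], [-6, 6, 0]].

6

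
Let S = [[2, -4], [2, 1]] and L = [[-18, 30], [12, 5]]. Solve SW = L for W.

S is on the left of W, so left-multiply by S⁻¹: W = S⁻¹L.
S has determinant 10; S⁻¹ = [[1/10, 2/5], [-1/5, 1/5]].
W = S⁻¹L = [[1/10, 2/5], [-1/5, 1/5]] · [[-18, 30], [12, 5]] = [[3, 5], [6, -5]].

W = [[3, 5], [6, -5]]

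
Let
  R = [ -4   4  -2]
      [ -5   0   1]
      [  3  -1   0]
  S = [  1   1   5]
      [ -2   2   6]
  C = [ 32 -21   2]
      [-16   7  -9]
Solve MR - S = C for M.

M = [[-4, -1, 4], [3, 3, 3]]

MR = C + S = [[33, -20, 7], [-18, 9, -3]].
Since R sits to the right of M, M = (C + S)R⁻¹.
det R = -2; the adjugate gives R⁻¹ = [[-1/2, -1, -2], [-3/2, -3, -7], [-5/2, -4, -10]].
M = (C + S)R⁻¹ = [[-4, -1, 4], [3, 3, 3]].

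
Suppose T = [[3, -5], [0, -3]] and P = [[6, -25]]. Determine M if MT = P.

M = [[2, 5]]

Since T sits to the right of M, M = PT⁻¹.
det T = -9, so T⁻¹ = [[1/3, -5/9], [0, -1/3]].
M = PT⁻¹ = [[6, -25]] · [[1/3, -5/9], [0, -1/3]] = [[2, 5]].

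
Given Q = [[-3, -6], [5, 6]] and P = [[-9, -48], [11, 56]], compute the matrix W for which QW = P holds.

Since Q multiplies W on the left, W = Q⁻¹P.
Q has determinant 12; Q⁻¹ = [[1/2, 1/2], [-5/12, -1/4]].
W = Q⁻¹P = [[1/2, 1/2], [-5/12, -1/4]] · [[-9, -48], [11, 56]] = [[1, 4], [1, 6]].

W = [[1, 4], [1, 6]]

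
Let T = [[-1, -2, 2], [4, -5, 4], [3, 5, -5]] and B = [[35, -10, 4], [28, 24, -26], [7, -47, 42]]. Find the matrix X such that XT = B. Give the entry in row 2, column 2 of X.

2

T is on the right of X, so right-multiply by T⁻¹: X = BT⁻¹.
T has determinant 1; T⁻¹ = [[5, 0, 2], [32, -1, 12], [35, -1, 13]].
X = BT⁻¹ = [[35, -10, 4], [28, 24, -26], [7, -47, 42]] · [[5, 0, 2], [32, -1, 12], [35, -1, 13]] = [[-5, 6, 2], [-2, 2, 6], [1, 5, -4]].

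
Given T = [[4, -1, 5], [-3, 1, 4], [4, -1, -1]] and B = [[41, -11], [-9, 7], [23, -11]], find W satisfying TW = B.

W = [[5, -4], [-6, -5], [3, 0]]

Left-multiplying both sides by T⁻¹ gives W = T⁻¹B.
T has determinant -6; T⁻¹ = [[-1/2, 1, 3/2], [-13/6, 4, 31/6], [1/6, 0, -1/6]].
W = T⁻¹B = [[-1/2, 1, 3/2], [-13/6, 4, 31/6], [1/6, 0, -1/6]] · [[41, -11], [-9, 7], [23, -11]] = [[5, -4], [-6, -5], [3, 0]].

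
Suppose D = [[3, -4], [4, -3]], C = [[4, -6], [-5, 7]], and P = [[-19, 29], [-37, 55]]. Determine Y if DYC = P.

Isolating Y: multiply by D⁻¹ from the left and C⁻¹ from the right, so Y = D⁻¹PC⁻¹.
D has determinant 7; D⁻¹ = [[-3/7, 4/7], [-4/7, 3/7]].
det C = -2, so C⁻¹ = [[-7/2, -3], [-5/2, -2]].
D⁻¹P = [[-13, 19], [-5, 7]].
Y = (D⁻¹P)C⁻¹ = [[-2, 1], [0, 1]].

Y = [[-2, 1], [0, 1]]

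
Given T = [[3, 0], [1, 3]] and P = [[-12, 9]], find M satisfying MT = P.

Since T sits to the right of M, M = PT⁻¹.
det T = 9; the adjugate gives T⁻¹ = [[1/3, 0], [-1/9, 1/3]].
M = PT⁻¹ = [[-12, 9]] · [[1/3, 0], [-1/9, 1/3]] = [[-5, 3]].

M = [[-5, 3]]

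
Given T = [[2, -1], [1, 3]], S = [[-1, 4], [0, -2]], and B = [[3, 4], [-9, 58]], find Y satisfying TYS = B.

Y = T⁻¹BS⁻¹ (apply T⁻¹ on the left and S⁻¹ on the right).
det T = 7; the adjugate gives T⁻¹ = [[3/7, 1/7], [-1/7, 2/7]].
det S = 2; the adjugate gives S⁻¹ = [[-1, -2], [0, -1/2]].
T⁻¹B = [[0, 10], [-3, 16]].
Y = (T⁻¹B)S⁻¹ = [[0, -5], [3, -2]].

Y = [[0, -5], [3, -2]]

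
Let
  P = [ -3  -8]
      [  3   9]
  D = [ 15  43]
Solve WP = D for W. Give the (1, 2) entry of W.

P is on the right of W, so right-multiply by P⁻¹: W = DP⁻¹.
P has determinant -3; P⁻¹ = [[-3, -8/3], [1, 1]].
W = DP⁻¹ = [[15, 43]] · [[-3, -8/3], [1, 1]] = [[-2, 3]].

3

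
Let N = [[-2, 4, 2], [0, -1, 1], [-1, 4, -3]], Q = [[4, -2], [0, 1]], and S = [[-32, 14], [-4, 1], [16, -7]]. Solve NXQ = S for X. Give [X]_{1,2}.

X = N⁻¹SQ⁻¹ (apply N⁻¹ on the left and Q⁻¹ on the right).
N has determinant -4; N⁻¹ = [[1/4, -5, -3/2], [1/4, -2, -1/2], [1/4, -1, -1/2]].
det Q = 4; the adjugate gives Q⁻¹ = [[1/4, 1/2], [0, 1]].
N⁻¹S = [[-12, 9], [-8, 5], [-12, 6]].
X = (N⁻¹S)Q⁻¹ = [[-3, 3], [-2, 1], [-3, 0]].

3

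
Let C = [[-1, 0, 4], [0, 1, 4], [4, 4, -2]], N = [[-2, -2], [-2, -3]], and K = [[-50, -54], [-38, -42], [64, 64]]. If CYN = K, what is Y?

Y = [[-5, -4], [-1, 4], [4, 0]]

Y = C⁻¹KN⁻¹ (apply C⁻¹ on the left and N⁻¹ on the right).
det C = 2, so C⁻¹ = [[-9, 8, -2], [8, -7, 2], [-2, 2, -1/2]].
N has determinant 2; N⁻¹ = [[-3/2, 1], [1, -1]].
C⁻¹K = [[18, 22], [-6, -10], [-8, -8]].
Y = (C⁻¹K)N⁻¹ = [[-5, -4], [-1, 4], [4, 0]].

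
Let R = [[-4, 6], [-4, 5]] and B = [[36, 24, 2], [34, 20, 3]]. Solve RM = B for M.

Since R multiplies M on the left, M = R⁻¹B.
det R = 4; the adjugate gives R⁻¹ = [[5/4, -3/2], [1, -1]].
M = R⁻¹B = [[5/4, -3/2], [1, -1]] · [[36, 24, 2], [34, 20, 3]] = [[-6, 0, -2], [2, 4, -1]].

M = [[-6, 0, -2], [2, 4, -1]]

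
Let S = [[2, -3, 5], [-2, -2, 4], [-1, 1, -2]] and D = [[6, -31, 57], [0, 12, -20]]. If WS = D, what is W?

Right-multiplying both sides by S⁻¹ gives W = DS⁻¹.
S has determinant 4; S⁻¹ = [[0, -1/4, -1/2], [-2, 1/4, -9/2], [-1, 1/4, -5/2]].
W = DS⁻¹ = [[6, -31, 57], [0, 12, -20]] · [[0, -1/4, -1/2], [-2, 1/4, -9/2], [-1, 1/4, -5/2]] = [[5, 5, -6], [-4, -2, -4]].

W = [[5, 5, -6], [-4, -2, -4]]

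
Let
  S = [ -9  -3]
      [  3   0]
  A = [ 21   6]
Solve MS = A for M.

M = [[-2, 1]]

Since S sits to the right of M, M = AS⁻¹.
det S = 9, so S⁻¹ = [[0, 1/3], [-1/3, -1]].
M = AS⁻¹ = [[21, 6]] · [[0, 1/3], [-1/3, -1]] = [[-2, 1]].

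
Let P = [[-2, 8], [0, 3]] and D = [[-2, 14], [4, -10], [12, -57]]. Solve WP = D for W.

P is on the right of W, so right-multiply by P⁻¹: W = DP⁻¹.
det P = -6, so P⁻¹ = [[-1/2, 4/3], [0, 1/3]].
W = DP⁻¹ = [[-2, 14], [4, -10], [12, -57]] · [[-1/2, 4/3], [0, 1/3]] = [[1, 2], [-2, 2], [-6, -3]].

W = [[1, 2], [-2, 2], [-6, -3]]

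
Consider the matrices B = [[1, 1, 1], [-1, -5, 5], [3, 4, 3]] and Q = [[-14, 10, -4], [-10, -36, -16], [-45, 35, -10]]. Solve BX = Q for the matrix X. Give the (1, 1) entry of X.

-5

B is on the left of X, so left-multiply by B⁻¹: X = B⁻¹Q.
det B = -6, so B⁻¹ = [[35/6, -1/6, -5/3], [-3, 0, 1], [-11/6, 1/6, 2/3]].
X = B⁻¹Q = [[35/6, -1/6, -5/3], [-3, 0, 1], [-11/6, 1/6, 2/3]] · [[-14, 10, -4], [-10, -36, -16], [-45, 35, -10]] = [[-5, 6, -4], [-3, 5, 2], [-6, -1, -2]].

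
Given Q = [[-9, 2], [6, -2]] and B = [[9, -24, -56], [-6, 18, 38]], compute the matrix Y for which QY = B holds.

Since Q multiplies Y on the left, Y = Q⁻¹B.
det Q = 6; the adjugate gives Q⁻¹ = [[-1/3, -1/3], [-1, -3/2]].
Y = Q⁻¹B = [[-1/3, -1/3], [-1, -3/2]] · [[9, -24, -56], [-6, 18, 38]] = [[-1, 2, 6], [0, -3, -1]].

Y = [[-1, 2, 6], [0, -3, -1]]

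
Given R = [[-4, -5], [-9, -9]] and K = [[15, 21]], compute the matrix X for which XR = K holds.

X = [[-6, 1]]

R is on the right of X, so right-multiply by R⁻¹: X = KR⁻¹.
det R = -9; the adjugate gives R⁻¹ = [[1, -5/9], [-1, 4/9]].
X = KR⁻¹ = [[15, 21]] · [[1, -5/9], [-1, 4/9]] = [[-6, 1]].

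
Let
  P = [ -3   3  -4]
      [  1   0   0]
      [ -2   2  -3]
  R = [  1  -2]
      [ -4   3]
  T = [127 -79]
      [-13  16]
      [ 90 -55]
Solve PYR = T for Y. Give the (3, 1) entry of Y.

4

Y = P⁻¹TR⁻¹ (apply P⁻¹ on the left and R⁻¹ on the right).
det P = 1, so P⁻¹ = [[0, 1, 0], [3, 1, -4], [2, 0, -3]].
det R = -5; the adjugate gives R⁻¹ = [[-3/5, -2/5], [-4/5, -1/5]].
P⁻¹T = [[-13, 16], [8, -1], [-16, 7]].
Y = (P⁻¹T)R⁻¹ = [[-5, 2], [-4, -3], [4, 5]].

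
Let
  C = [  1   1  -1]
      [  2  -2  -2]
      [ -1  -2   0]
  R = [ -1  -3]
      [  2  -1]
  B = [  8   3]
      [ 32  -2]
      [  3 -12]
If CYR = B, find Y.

Y = C⁻¹BR⁻¹ (apply C⁻¹ on the left and R⁻¹ on the right).
det C = 4; the adjugate gives C⁻¹ = [[-1, 1/2, -1], [1/2, -1/4, 0], [-3/2, 1/4, -1]].
det R = 7, so R⁻¹ = [[-1/7, 3/7], [-2/7, -1/7]].
C⁻¹B = [[5, 8], [-4, 2], [-7, 7]].
Y = (C⁻¹B)R⁻¹ = [[-3, 1], [0, -2], [-1, -4]].

Y = [[-3, 1], [0, -2], [-1, -4]]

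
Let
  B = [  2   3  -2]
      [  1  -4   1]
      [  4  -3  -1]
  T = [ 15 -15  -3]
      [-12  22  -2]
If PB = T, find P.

P = [[-3, -3, 6], [0, -4, -2]]

B is on the right of P, so right-multiply by B⁻¹: P = TB⁻¹.
det B = 3, so B⁻¹ = [[7/3, 3, -5/3], [5/3, 2, -4/3], [13/3, 6, -11/3]].
P = TB⁻¹ = [[15, -15, -3], [-12, 22, -2]] · [[7/3, 3, -5/3], [5/3, 2, -4/3], [13/3, 6, -11/3]] = [[-3, -3, 6], [0, -4, -2]].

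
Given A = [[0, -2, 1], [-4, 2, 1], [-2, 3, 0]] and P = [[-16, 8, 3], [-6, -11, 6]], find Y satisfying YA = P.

Right-multiplying both sides by A⁻¹ gives Y = PA⁻¹.
A has determinant -4; A⁻¹ = [[3/4, -3/4, 1], [1/2, -1/2, 1], [2, -1, 2]].
Y = PA⁻¹ = [[-16, 8, 3], [-6, -11, 6]] · [[3/4, -3/4, 1], [1/2, -1/2, 1], [2, -1, 2]] = [[-2, 5, -2], [2, 4, -5]].

Y = [[-2, 5, -2], [2, 4, -5]]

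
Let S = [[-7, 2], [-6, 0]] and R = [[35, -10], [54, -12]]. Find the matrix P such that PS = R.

P = [[-5, 0], [-6, -2]]

Since S sits to the right of P, P = RS⁻¹.
det S = 12; the adjugate gives S⁻¹ = [[0, -1/6], [1/2, -7/12]].
P = RS⁻¹ = [[35, -10], [54, -12]] · [[0, -1/6], [1/2, -7/12]] = [[-5, 0], [-6, -2]].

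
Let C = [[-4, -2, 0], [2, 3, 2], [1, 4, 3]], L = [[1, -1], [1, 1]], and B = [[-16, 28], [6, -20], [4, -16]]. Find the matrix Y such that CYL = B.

Y = [[4, -3], [3, 3], [-2, -5]]

Isolating Y: multiply by C⁻¹ from the left and L⁻¹ from the right, so Y = C⁻¹BL⁻¹.
det C = 4, so C⁻¹ = [[1/4, 3/2, -1], [-1, -3, 2], [5/4, 7/2, -2]].
det L = 2; the adjugate gives L⁻¹ = [[1/2, 1/2], [-1/2, 1/2]].
C⁻¹B = [[1, -7], [6, 0], [-7, -3]].
Y = (C⁻¹B)L⁻¹ = [[4, -3], [3, 3], [-2, -5]].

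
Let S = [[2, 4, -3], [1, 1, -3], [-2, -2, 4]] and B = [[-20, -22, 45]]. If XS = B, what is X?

Since S sits to the right of X, X = BS⁻¹.
det S = 4; the adjugate gives S⁻¹ = [[-1/2, -5/2, -9/4], [1/2, 1/2, 3/4], [0, -1, -1/2]].
X = BS⁻¹ = [[-20, -22, 45]] · [[-1/2, -5/2, -9/4], [1/2, 1/2, 3/4], [0, -1, -1/2]] = [[-1, -6, 6]].

X = [[-1, -6, 6]]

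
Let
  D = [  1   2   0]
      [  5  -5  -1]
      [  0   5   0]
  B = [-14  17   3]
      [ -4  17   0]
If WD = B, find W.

W = [[1, -3, 0], [-4, 0, 5]]

Right-multiplying both sides by D⁻¹ gives W = BD⁻¹.
det D = 5; the adjugate gives D⁻¹ = [[1, 0, -2/5], [0, 0, 1/5], [5, -1, -3]].
W = BD⁻¹ = [[-14, 17, 3], [-4, 17, 0]] · [[1, 0, -2/5], [0, 0, 1/5], [5, -1, -3]] = [[1, -3, 0], [-4, 0, 5]].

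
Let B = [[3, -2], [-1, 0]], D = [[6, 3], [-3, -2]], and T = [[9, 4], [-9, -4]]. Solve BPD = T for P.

P = [[2, 1], [2, 1]]

Isolating P: multiply by B⁻¹ from the left and D⁻¹ from the right, so P = B⁻¹TD⁻¹.
B has determinant -2; B⁻¹ = [[0, -1], [-1/2, -3/2]].
D has determinant -3; D⁻¹ = [[2/3, 1], [-1, -2]].
B⁻¹T = [[9, 4], [9, 4]].
P = (B⁻¹T)D⁻¹ = [[2, 1], [2, 1]].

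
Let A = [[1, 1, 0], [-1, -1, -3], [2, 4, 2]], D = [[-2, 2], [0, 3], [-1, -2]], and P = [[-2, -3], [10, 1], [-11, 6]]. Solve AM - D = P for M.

AM = P + D = [[-4, -1], [10, 4], [-12, 4]].
Left-multiplying both sides by A⁻¹ gives M = A⁻¹(P + D).
det A = 6; the adjugate gives A⁻¹ = [[5/3, -1/3, -1/2], [-2/3, 1/3, 1/2], [-1/3, -1/3, 0]].
M = A⁻¹(P + D) = [[-4, -5], [0, 4], [-2, -1]].

M = [[-4, -5], [0, 4], [-2, -1]]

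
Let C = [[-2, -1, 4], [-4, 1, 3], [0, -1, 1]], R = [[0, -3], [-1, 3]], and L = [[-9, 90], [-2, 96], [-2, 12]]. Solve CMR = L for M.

M = [[5, 4], [-1, 3], [-3, 5]]

M = C⁻¹LR⁻¹ (apply C⁻¹ on the left and R⁻¹ on the right).
C has determinant 4; C⁻¹ = [[1, -3/4, -7/4], [1, -1/2, -5/2], [1, -1/2, -3/2]].
det R = -3; the adjugate gives R⁻¹ = [[-1, -1], [-1/3, 0]].
C⁻¹L = [[-4, -3], [-3, 12], [-5, 24]].
M = (C⁻¹L)R⁻¹ = [[5, 4], [-1, 3], [-3, 5]].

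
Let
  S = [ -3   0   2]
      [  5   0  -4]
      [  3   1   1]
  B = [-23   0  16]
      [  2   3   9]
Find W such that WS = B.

Right-multiplying both sides by S⁻¹ gives W = BS⁻¹.
S has determinant -2; S⁻¹ = [[-2, -1, 0], [17/2, 9/2, 1], [-5/2, -3/2, 0]].
W = BS⁻¹ = [[-23, 0, 16], [2, 3, 9]] · [[-2, -1, 0], [17/2, 9/2, 1], [-5/2, -3/2, 0]] = [[6, -1, 0], [-1, -2, 3]].

W = [[6, -1, 0], [-1, -2, 3]]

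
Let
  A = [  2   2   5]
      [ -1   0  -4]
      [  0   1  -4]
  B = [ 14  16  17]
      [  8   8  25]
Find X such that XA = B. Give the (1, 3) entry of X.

6

Since A sits to the right of X, X = BA⁻¹.
A has determinant -5; A⁻¹ = [[-4/5, -13/5, 8/5], [4/5, 8/5, -3/5], [1/5, 2/5, -2/5]].
X = BA⁻¹ = [[14, 16, 17], [8, 8, 25]] · [[-4/5, -13/5, 8/5], [4/5, 8/5, -3/5], [1/5, 2/5, -2/5]] = [[5, -4, 6], [5, 2, -2]].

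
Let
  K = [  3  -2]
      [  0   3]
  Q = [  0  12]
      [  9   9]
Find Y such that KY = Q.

Y = [[2, 6], [3, 3]]

Since K multiplies Y on the left, Y = K⁻¹Q.
det K = 9; the adjugate gives K⁻¹ = [[1/3, 2/9], [0, 1/3]].
Y = K⁻¹Q = [[1/3, 2/9], [0, 1/3]] · [[0, 12], [9, 9]] = [[2, 6], [3, 3]].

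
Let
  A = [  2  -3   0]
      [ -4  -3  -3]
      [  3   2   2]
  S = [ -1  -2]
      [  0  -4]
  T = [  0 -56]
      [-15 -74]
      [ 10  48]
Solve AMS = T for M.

M = [[0, 1], [0, -4], [-5, -1]]

M = A⁻¹TS⁻¹ (apply A⁻¹ on the left and S⁻¹ on the right).
det A = 3; the adjugate gives A⁻¹ = [[0, 2, 3], [-1/3, 4/3, 2], [1/3, -13/3, -6]].
S has determinant 4; S⁻¹ = [[-1, 1/2], [0, -1/4]].
A⁻¹T = [[0, -4], [0, 16], [5, 14]].
M = (A⁻¹T)S⁻¹ = [[0, 1], [0, -4], [-5, -1]].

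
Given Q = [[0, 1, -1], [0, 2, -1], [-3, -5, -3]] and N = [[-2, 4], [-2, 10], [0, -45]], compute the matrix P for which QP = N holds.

Left-multiplying both sides by Q⁻¹ gives P = Q⁻¹N.
det Q = -3, so Q⁻¹ = [[11/3, -8/3, -1/3], [-1, 1, 0], [-2, 1, 0]].
P = Q⁻¹N = [[11/3, -8/3, -1/3], [-1, 1, 0], [-2, 1, 0]] · [[-2, 4], [-2, 10], [0, -45]] = [[-2, 3], [0, 6], [2, 2]].

P = [[-2, 3], [0, 6], [2, 2]]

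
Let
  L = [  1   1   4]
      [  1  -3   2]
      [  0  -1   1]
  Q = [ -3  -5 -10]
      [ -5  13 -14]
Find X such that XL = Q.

Right-multiplying both sides by L⁻¹ gives X = QL⁻¹.
L has determinant -6; L⁻¹ = [[1/6, 5/6, -7/3], [1/6, -1/6, -1/3], [1/6, -1/6, 2/3]].
X = QL⁻¹ = [[-3, -5, -10], [-5, 13, -14]] · [[1/6, 5/6, -7/3], [1/6, -1/6, -1/3], [1/6, -1/6, 2/3]] = [[-3, 0, 2], [-1, -4, -2]].

X = [[-3, 0, 2], [-1, -4, -2]]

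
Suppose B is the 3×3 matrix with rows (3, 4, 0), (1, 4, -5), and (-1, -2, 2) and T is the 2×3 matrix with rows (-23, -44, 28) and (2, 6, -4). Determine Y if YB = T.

Y = [[-5, -4, 4], [1, 2, 3]]

Right-multiplying both sides by B⁻¹ gives Y = TB⁻¹.
det B = 6, so B⁻¹ = [[-1/3, -4/3, -10/3], [1/2, 1, 5/2], [1/3, 1/3, 4/3]].
Y = TB⁻¹ = [[-23, -44, 28], [2, 6, -4]] · [[-1/3, -4/3, -10/3], [1/2, 1, 5/2], [1/3, 1/3, 4/3]] = [[-5, -4, 4], [1, 2, 3]].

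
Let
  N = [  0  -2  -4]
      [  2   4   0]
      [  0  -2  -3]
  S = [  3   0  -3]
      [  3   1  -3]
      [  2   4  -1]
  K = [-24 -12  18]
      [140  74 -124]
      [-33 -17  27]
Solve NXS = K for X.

Left-multiply by N⁻¹ and right-multiply by S⁻¹: X = N⁻¹KS⁻¹.
N has determinant 4; N⁻¹ = [[-3, 1/2, 4], [3/2, 0, -2], [-1, 0, 1]].
det S = 3; the adjugate gives S⁻¹ = [[11/3, -4, 1], [-1, 1, 0], [10/3, -4, 1]].
N⁻¹K = [[10, 5, -8], [30, 16, -27], [-9, -5, 9]].
X = (N⁻¹K)S⁻¹ = [[5, -3, 2], [4, 4, 3], [2, -5, 0]].

X = [[5, -3, 2], [4, 4, 3], [2, -5, 0]]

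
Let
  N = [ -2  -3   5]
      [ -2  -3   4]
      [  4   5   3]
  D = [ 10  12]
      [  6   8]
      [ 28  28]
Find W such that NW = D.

W = [[-1, 4], [4, 0], [4, 4]]

Left-multiplying both sides by N⁻¹ gives W = N⁻¹D.
N has determinant 2; N⁻¹ = [[-29/2, 17, 3/2], [11, -13, -1], [1, -1, 0]].
W = N⁻¹D = [[-29/2, 17, 3/2], [11, -13, -1], [1, -1, 0]] · [[10, 12], [6, 8], [28, 28]] = [[-1, 4], [4, 0], [4, 4]].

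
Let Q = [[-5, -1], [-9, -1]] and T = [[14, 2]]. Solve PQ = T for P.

P = [[-1, -1]]

Right-multiplying both sides by Q⁻¹ gives P = TQ⁻¹.
det Q = -4, so Q⁻¹ = [[1/4, -1/4], [-9/4, 5/4]].
P = TQ⁻¹ = [[14, 2]] · [[1/4, -1/4], [-9/4, 5/4]] = [[-1, -1]].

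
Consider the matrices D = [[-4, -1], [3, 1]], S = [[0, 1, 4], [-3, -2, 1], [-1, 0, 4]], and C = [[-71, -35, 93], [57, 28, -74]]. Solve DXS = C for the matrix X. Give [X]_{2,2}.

Isolating X: multiply by D⁻¹ from the left and S⁻¹ from the right, so X = D⁻¹CS⁻¹.
det D = -1, so D⁻¹ = [[-1, -1], [3, 4]].
det S = 3; the adjugate gives S⁻¹ = [[-8/3, -4/3, 3], [11/3, 4/3, -4], [-2/3, -1/3, 1]].
D⁻¹C = [[14, 7, -19], [15, 7, -17]].
X = (D⁻¹C)S⁻¹ = [[1, -3, -5], [-3, -5, 0]].

-5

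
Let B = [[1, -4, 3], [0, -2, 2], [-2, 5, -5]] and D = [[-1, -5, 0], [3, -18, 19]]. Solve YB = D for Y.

Y = [[5, 0, 3], [-1, 6, -2]]

Right-multiplying both sides by B⁻¹ gives Y = DB⁻¹.
B has determinant 4; B⁻¹ = [[0, -5/4, -1/2], [-1, 1/4, -1/2], [-1, 3/4, -1/2]].
Y = DB⁻¹ = [[-1, -5, 0], [3, -18, 19]] · [[0, -5/4, -1/2], [-1, 1/4, -1/2], [-1, 3/4, -1/2]] = [[5, 0, 3], [-1, 6, -2]].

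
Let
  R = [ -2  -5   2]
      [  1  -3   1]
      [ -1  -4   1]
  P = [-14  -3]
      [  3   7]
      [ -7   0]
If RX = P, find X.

X = [[5, 4], [0, -1], [-2, 0]]

R is on the left of X, so left-multiply by R⁻¹: X = R⁻¹P.
det R = -6, so R⁻¹ = [[-1/6, 1/2, -1/6], [1/3, 0, -2/3], [7/6, 1/2, -11/6]].
X = R⁻¹P = [[-1/6, 1/2, -1/6], [1/3, 0, -2/3], [7/6, 1/2, -11/6]] · [[-14, -3], [3, 7], [-7, 0]] = [[5, 4], [0, -1], [-2, 0]].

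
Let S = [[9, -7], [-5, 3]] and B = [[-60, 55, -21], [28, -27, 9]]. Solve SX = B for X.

X = [[-2, 3, 0], [6, -4, 3]]

S is on the left of X, so left-multiply by S⁻¹: X = S⁻¹B.
S has determinant -8; S⁻¹ = [[-3/8, -7/8], [-5/8, -9/8]].
X = S⁻¹B = [[-3/8, -7/8], [-5/8, -9/8]] · [[-60, 55, -21], [28, -27, 9]] = [[-2, 3, 0], [6, -4, 3]].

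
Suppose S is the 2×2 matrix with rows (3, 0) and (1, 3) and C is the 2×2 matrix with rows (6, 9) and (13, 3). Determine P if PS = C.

Right-multiplying both sides by S⁻¹ gives P = CS⁻¹.
det S = 9, so S⁻¹ = [[1/3, 0], [-1/9, 1/3]].
P = CS⁻¹ = [[6, 9], [13, 3]] · [[1/3, 0], [-1/9, 1/3]] = [[1, 3], [4, 1]].

P = [[1, 3], [4, 1]]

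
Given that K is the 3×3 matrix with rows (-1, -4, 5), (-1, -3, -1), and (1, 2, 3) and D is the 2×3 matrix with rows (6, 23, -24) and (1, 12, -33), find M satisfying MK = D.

K is on the right of M, so right-multiply by K⁻¹: M = DK⁻¹.
det K = 4, so K⁻¹ = [[-7/4, 11/2, 19/4], [1/2, -2, -3/2], [1/4, -1/2, -1/4]].
M = DK⁻¹ = [[6, 23, -24], [1, 12, -33]] · [[-7/4, 11/2, 19/4], [1/2, -2, -3/2], [1/4, -1/2, -1/4]] = [[-5, -1, 0], [-4, -2, -5]].

M = [[-5, -1, 0], [-4, -2, -5]]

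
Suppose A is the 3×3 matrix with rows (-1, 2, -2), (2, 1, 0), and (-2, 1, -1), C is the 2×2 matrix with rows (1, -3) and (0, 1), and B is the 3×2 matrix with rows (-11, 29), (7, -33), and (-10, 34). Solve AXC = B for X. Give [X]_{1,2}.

-4

Left-multiply by A⁻¹ and right-multiply by C⁻¹: X = A⁻¹BC⁻¹.
A has determinant -3; A⁻¹ = [[1/3, 0, -2/3], [-2/3, 1, 4/3], [-4/3, 1, 5/3]].
C has determinant 1; C⁻¹ = [[1, 3], [0, 1]].
A⁻¹B = [[3, -13], [1, -7], [5, -15]].
X = (A⁻¹B)C⁻¹ = [[3, -4], [1, -4], [5, 0]].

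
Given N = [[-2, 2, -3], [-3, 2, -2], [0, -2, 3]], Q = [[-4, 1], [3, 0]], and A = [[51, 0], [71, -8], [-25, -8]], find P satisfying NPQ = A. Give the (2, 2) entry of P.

5

Isolating P: multiply by N⁻¹ from the left and Q⁻¹ from the right, so P = N⁻¹AQ⁻¹.
det N = -4; the adjugate gives N⁻¹ = [[-1/2, 0, -1/2], [-9/4, 3/2, -5/4], [-3/2, 1, -1/2]].
Q has determinant -3; Q⁻¹ = [[0, 1/3], [1, 4/3]].
N⁻¹A = [[-13, 4], [23, -2], [7, -4]].
P = (N⁻¹A)Q⁻¹ = [[4, 1], [-2, 5], [-4, -3]].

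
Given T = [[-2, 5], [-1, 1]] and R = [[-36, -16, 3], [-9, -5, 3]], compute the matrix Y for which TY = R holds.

Y = [[3, 3, -4], [-6, -2, -1]]

T is on the left of Y, so left-multiply by T⁻¹: Y = T⁻¹R.
det T = 3; the adjugate gives T⁻¹ = [[1/3, -5/3], [1/3, -2/3]].
Y = T⁻¹R = [[1/3, -5/3], [1/3, -2/3]] · [[-36, -16, 3], [-9, -5, 3]] = [[3, 3, -4], [-6, -2, -1]].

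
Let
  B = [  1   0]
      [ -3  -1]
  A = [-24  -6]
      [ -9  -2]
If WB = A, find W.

W = [[-6, 6], [-3, 2]]

Right-multiplying both sides by B⁻¹ gives W = AB⁻¹.
det B = -1; the adjugate gives B⁻¹ = [[1, 0], [-3, -1]].
W = AB⁻¹ = [[-24, -6], [-9, -2]] · [[1, 0], [-3, -1]] = [[-6, 6], [-3, 2]].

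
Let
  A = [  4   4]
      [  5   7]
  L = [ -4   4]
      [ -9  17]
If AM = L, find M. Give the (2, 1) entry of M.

-2

Left-multiplying both sides by A⁻¹ gives M = A⁻¹L.
det A = 8; the adjugate gives A⁻¹ = [[7/8, -1/2], [-5/8, 1/2]].
M = A⁻¹L = [[7/8, -1/2], [-5/8, 1/2]] · [[-4, 4], [-9, 17]] = [[1, -5], [-2, 6]].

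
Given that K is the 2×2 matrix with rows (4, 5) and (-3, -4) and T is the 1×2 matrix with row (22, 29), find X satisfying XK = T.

Since K sits to the right of X, X = TK⁻¹.
K has determinant -1; K⁻¹ = [[4, 5], [-3, -4]].
X = TK⁻¹ = [[22, 29]] · [[4, 5], [-3, -4]] = [[1, -6]].

X = [[1, -6]]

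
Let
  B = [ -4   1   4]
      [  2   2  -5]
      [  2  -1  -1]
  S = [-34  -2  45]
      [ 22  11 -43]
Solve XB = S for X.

Since B sits to the right of X, X = SB⁻¹.
det B = -4; the adjugate gives B⁻¹ = [[7/4, 3/4, 13/4], [2, 1, 3], [3/2, 1/2, 5/2]].
X = SB⁻¹ = [[-34, -2, 45], [22, 11, -43]] · [[7/4, 3/4, 13/4], [2, 1, 3], [3/2, 1/2, 5/2]] = [[4, -5, -4], [-4, 6, -3]].

X = [[4, -5, -4], [-4, 6, -3]]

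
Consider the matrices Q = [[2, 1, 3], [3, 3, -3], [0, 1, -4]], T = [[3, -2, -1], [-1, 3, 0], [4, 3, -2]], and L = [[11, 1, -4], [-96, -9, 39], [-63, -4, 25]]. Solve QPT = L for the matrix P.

P = [[1, 0, -2], [-1, 4, -2], [-3, -5, 4]]

P = Q⁻¹LT⁻¹ (apply Q⁻¹ on the left and T⁻¹ on the right).
Q has determinant 3; Q⁻¹ = [[-3, 7/3, -4], [4, -8/3, 5], [1, -2/3, 1]].
T has determinant 1; T⁻¹ = [[-6, -7, 3], [-2, -2, 1], [-15, -17, 7]].
Q⁻¹L = [[-5, -8, 3], [-15, 8, 5], [12, 3, -5]].
P = (Q⁻¹L)T⁻¹ = [[1, 0, -2], [-1, 4, -2], [-3, -5, 4]].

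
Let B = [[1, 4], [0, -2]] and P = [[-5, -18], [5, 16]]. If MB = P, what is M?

M = [[-5, -1], [5, 2]]

Right-multiplying both sides by B⁻¹ gives M = PB⁻¹.
B has determinant -2; B⁻¹ = [[1, 2], [0, -1/2]].
M = PB⁻¹ = [[-5, -18], [5, 16]] · [[1, 2], [0, -1/2]] = [[-5, -1], [5, 2]].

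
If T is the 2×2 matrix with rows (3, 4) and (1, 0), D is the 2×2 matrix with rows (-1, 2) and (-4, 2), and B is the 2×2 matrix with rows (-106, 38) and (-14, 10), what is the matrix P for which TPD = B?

P = [[2, 3], [-4, 5]]

P = T⁻¹BD⁻¹ (apply T⁻¹ on the left and D⁻¹ on the right).
det T = -4; the adjugate gives T⁻¹ = [[0, 1], [1/4, -3/4]].
det D = 6; the adjugate gives D⁻¹ = [[1/3, -1/3], [2/3, -1/6]].
T⁻¹B = [[-14, 10], [-16, 2]].
P = (T⁻¹B)D⁻¹ = [[2, 3], [-4, 5]].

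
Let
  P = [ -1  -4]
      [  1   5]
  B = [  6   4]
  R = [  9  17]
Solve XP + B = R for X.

XP = R − B = [[3, 13]].
Since P sits to the right of X, X = (R − B)P⁻¹.
det P = -1, so P⁻¹ = [[-5, -4], [1, 1]].
X = (R − B)P⁻¹ = [[-2, 1]].

X = [[-2, 1]]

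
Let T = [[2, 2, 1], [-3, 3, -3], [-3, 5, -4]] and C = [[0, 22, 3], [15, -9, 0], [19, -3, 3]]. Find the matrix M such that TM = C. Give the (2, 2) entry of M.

5

T is on the left of M, so left-multiply by T⁻¹: M = T⁻¹C.
T has determinant -6; T⁻¹ = [[-1/2, -13/6, 3/2], [1/2, 5/6, -1/2], [1, 8/3, -2]].
M = T⁻¹C = [[-1/2, -13/6, 3/2], [1/2, 5/6, -1/2], [1, 8/3, -2]] · [[0, 22, 3], [15, -9, 0], [19, -3, 3]] = [[-4, 4, 3], [3, 5, 0], [2, 4, -3]].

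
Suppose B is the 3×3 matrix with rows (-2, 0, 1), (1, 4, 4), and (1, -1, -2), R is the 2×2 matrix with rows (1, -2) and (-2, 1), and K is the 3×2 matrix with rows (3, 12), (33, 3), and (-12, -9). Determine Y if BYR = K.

Y = [[3, 1], [-1, -2], [-3, -4]]

Left-multiply by B⁻¹ and right-multiply by R⁻¹: Y = B⁻¹KR⁻¹.
B has determinant 3; B⁻¹ = [[-4/3, -1/3, -4/3], [2, 1, 3], [-5/3, -2/3, -8/3]].
R has determinant -3; R⁻¹ = [[-1/3, -2/3], [-2/3, -1/3]].
B⁻¹K = [[1, -5], [3, 0], [5, 2]].
Y = (B⁻¹K)R⁻¹ = [[3, 1], [-1, -2], [-3, -4]].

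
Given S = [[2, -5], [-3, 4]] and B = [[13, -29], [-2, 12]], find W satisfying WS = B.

W = [[5, -1], [-4, -2]]

Since S sits to the right of W, W = BS⁻¹.
det S = -7; the adjugate gives S⁻¹ = [[-4/7, -5/7], [-3/7, -2/7]].
W = BS⁻¹ = [[13, -29], [-2, 12]] · [[-4/7, -5/7], [-3/7, -2/7]] = [[5, -1], [-4, -2]].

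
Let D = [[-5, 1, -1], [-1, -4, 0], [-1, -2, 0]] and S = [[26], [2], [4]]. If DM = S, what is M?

M = [[-6], [1], [5]]

D is on the left of M, so left-multiply by D⁻¹: M = D⁻¹S.
D has determinant 2; D⁻¹ = [[0, 1, -2], [0, -1/2, 1/2], [-1, -11/2, 21/2]].
M = D⁻¹S = [[0, 1, -2], [0, -1/2, 1/2], [-1, -11/2, 21/2]] · [[26], [2], [4]] = [[-6], [1], [5]].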